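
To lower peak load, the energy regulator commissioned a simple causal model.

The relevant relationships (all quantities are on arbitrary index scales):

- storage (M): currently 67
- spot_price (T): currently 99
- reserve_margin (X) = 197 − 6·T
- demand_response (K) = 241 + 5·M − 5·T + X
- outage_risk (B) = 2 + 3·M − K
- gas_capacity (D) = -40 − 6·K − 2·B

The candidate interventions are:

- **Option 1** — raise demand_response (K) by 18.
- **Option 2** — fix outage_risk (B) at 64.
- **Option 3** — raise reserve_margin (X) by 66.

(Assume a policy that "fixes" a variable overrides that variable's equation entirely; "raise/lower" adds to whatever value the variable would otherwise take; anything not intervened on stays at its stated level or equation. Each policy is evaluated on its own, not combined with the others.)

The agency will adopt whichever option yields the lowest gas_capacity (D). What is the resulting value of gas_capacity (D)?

Option 1 (K + 18):
  M = 67
  T = 99
  X = 197 − 6·99 = -397
  K = 241 + 5·67 − 5·99 + (-397) (+18 from intervention) = -298
  B = 2 + 3·67 − (-298) = 501
  D = -40 − 6·(-298) − 2·501 = 746
Option 2 (B := 64):
  M = 67
  T = 99
  X = 197 − 6·99 = -397
  K = 241 + 5·67 − 5·99 + (-397) = -316
  B = 64
  D = -40 − 6·(-316) − 2·64 = 1728
Option 3 (X + 66):
  M = 67
  T = 99
  X = 197 − 6·99 (+66 from intervention) = -331
  K = 241 + 5·67 − 5·99 + (-331) = -250
  B = 2 + 3·67 − (-250) = 453
  D = -40 − 6·(-250) − 2·453 = 554
Comparing — Option 1: D=746, Option 2: D=1728, Option 3: D=554. Lowest is 554 (Option 3).

554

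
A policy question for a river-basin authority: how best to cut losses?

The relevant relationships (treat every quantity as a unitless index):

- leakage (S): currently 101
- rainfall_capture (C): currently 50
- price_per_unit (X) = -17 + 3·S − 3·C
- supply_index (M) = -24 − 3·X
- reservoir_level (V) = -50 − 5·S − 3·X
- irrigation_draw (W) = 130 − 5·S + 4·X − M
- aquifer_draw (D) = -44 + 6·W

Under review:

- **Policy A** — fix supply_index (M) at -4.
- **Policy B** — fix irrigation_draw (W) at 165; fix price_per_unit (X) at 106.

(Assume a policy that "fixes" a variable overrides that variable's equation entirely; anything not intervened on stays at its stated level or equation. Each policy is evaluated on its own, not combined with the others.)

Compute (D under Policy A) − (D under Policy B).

Policy A (M := -4):
  S = 101
  C = 50
  X = -17 + 3·101 − 3·50 = 136
  M = -4
  W = 130 − 5·101 + 4·136 − (-4) = 173
  D = -44 + 6·173 = 994
Policy B (W := 165, X := 106):
  S = 101
  C = 50
  X = 106
  M = -24 − 3·106 = -342
  W = 165
  D = -44 + 6·165 = 946
D: 994 − 946 = 48

48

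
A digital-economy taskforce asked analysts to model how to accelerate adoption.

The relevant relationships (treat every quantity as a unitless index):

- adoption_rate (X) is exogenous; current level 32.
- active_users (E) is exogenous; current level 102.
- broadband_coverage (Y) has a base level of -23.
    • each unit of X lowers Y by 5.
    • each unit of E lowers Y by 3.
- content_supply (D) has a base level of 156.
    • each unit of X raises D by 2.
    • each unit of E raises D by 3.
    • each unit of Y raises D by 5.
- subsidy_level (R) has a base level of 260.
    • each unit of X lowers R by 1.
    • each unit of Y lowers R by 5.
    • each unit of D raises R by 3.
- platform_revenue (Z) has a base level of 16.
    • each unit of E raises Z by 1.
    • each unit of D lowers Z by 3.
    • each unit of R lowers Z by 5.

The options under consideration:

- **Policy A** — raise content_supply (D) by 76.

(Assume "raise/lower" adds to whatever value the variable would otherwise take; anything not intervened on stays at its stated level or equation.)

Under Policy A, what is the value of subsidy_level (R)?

-2856

Policy A (D + 76):
  X = 32
  E = 102
  Y = -23 − 5·32 − 3·102 = -489
  D = 156 + 2·32 + 3·102 + 5·(-489) (+76 from intervention) = -1843
  R = 260 − 32 − 5·(-489) + 3·(-1843) = -2856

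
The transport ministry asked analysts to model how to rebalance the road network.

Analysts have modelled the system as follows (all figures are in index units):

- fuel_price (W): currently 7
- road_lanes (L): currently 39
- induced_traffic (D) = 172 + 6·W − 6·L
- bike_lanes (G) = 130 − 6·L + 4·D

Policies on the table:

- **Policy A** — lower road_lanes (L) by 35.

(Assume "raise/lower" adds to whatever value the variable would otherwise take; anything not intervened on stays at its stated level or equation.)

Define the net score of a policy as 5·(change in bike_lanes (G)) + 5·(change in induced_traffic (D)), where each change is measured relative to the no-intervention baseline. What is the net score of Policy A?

6300

Baseline:
  W = 7
  L = 39
  D = 172 + 6·7 − 6·39 = -20
  G = 130 − 6·39 + 4·(-20) = -184
Policy A (L − 35):
  W = 7
  L = 39 − 35 = 4
  D = 172 + 6·7 − 6·4 = 190
  G = 130 − 6·4 + 4·190 = 866
ΔG = 866 − (-184) = 1050; ΔD = 190 − (-20) = 210
Score = 5·1050 + 5·210 = 6300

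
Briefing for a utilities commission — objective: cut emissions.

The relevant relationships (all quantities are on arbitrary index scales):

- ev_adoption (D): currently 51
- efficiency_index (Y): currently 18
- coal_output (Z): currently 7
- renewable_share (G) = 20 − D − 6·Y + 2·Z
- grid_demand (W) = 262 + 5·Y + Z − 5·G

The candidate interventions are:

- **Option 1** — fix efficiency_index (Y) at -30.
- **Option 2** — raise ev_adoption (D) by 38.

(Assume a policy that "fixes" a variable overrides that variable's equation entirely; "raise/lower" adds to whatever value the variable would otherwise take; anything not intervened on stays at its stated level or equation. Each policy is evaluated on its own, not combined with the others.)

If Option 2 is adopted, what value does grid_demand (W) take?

1174

Option 2 (D + 38):
  D = 51 + 38 = 89
  Y = 18
  Z = 7
  G = 20 − 89 − 6·18 + 2·7 = -163
  W = 262 + 5·18 + 7 − 5·(-163) = 1174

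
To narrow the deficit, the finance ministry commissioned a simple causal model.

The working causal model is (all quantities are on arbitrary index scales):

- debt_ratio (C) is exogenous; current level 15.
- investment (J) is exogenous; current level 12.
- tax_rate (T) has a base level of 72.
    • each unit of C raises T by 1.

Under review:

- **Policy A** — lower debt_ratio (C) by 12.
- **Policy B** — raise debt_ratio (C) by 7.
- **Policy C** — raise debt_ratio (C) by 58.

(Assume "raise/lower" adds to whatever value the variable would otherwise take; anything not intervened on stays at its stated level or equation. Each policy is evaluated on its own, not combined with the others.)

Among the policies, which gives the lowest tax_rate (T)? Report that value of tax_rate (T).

Policy A (C − 12):
  C = 15 − 12 = 3
  T = 72 + 3 = 75
Policy B (C + 7):
  C = 15 + 7 = 22
  T = 72 + 22 = 94
Policy C (C + 58):
  C = 15 + 58 = 73
  T = 72 + 73 = 145
Comparing — Policy A: T=75, Policy B: T=94, Policy C: T=145. Lowest is 75 (Policy A).

75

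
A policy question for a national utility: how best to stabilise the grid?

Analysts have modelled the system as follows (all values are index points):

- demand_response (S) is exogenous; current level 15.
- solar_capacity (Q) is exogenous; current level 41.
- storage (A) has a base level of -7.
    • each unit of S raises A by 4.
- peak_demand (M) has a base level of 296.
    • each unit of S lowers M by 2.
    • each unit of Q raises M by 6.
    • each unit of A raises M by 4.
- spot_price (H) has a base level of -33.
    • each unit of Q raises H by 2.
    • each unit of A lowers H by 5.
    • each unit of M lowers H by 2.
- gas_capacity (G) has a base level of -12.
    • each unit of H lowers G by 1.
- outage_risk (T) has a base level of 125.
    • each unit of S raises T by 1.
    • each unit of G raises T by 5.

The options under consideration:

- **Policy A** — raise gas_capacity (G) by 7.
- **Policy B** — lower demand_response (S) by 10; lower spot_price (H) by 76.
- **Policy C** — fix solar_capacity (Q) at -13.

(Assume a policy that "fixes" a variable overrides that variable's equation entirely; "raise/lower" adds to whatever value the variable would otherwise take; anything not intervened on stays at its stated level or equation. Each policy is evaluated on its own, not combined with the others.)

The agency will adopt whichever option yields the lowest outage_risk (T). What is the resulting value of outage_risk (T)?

5700

Policy A (G + 7):
  S = 15
  Q = 41
  A = -7 + 4·15 = 53
  M = 296 − 2·15 + 6·41 + 4·53 = 724
  H = -33 + 2·41 − 5·53 − 2·724 = -1664
  G = -12 − (-1664) (+7 from intervention) = 1659
  T = 125 + 15 + 5·1659 = 8435
Policy B (S − 10, H − 76):
  S = 15 − 10 = 5
  Q = 41
  A = -7 + 4·5 = 13
  M = 296 − 2·5 + 6·41 + 4·13 = 584
  H = -33 + 2·41 − 5·13 − 2·584 (−76 from intervention) = -1260
  G = -12 − (-1260) = 1248
  T = 125 + 5 + 5·1248 = 6370
Policy C (Q := -13):
  S = 15
  Q = -13
  A = -7 + 4·15 = 53
  M = 296 − 2·15 + 6·(-13) + 4·53 = 400
  H = -33 + 2·(-13) − 5·53 − 2·400 = -1124
  G = -12 − (-1124) = 1112
  T = 125 + 15 + 5·1112 = 5700
Comparing — Policy A: T=8435, Policy B: T=6370, Policy C: T=5700. Lowest is 5700 (Policy C).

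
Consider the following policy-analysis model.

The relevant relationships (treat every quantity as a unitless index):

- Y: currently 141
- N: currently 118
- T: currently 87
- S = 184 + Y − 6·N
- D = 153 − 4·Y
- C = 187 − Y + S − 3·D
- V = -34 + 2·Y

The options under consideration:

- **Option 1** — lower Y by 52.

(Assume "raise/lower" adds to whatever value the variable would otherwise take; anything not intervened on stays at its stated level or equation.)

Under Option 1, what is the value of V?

Option 1 (Y − 52):
  Y = 141 − 52 = 89
  V = -34 + 2·89 = 144

144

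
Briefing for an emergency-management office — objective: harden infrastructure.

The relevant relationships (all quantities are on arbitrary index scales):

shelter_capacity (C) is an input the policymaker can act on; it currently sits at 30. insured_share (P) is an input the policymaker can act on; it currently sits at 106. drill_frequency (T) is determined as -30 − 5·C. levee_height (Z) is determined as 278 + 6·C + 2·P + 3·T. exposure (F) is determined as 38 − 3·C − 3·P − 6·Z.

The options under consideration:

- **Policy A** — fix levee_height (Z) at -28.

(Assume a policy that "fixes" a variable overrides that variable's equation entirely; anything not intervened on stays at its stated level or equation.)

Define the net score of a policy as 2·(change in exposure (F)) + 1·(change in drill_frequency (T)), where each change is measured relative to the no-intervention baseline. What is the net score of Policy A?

1896

Baseline:
  C = 30
  P = 106
  T = -30 − 5·30 = -180
  Z = 278 + 6·30 + 2·106 + 3·(-180) = 130
  F = 38 − 3·30 − 3·106 − 6·130 = -1150
Policy A (Z := -28):
  C = 30
  P = 106
  T = -30 − 5·30 = -180
  Z = -28
  F = 38 − 3·30 − 3·106 − 6·(-28) = -202
ΔF = -202 − (-1150) = 948; ΔT = -180 − (-180) = 0
Score = 2·948 + 1·0 = 1896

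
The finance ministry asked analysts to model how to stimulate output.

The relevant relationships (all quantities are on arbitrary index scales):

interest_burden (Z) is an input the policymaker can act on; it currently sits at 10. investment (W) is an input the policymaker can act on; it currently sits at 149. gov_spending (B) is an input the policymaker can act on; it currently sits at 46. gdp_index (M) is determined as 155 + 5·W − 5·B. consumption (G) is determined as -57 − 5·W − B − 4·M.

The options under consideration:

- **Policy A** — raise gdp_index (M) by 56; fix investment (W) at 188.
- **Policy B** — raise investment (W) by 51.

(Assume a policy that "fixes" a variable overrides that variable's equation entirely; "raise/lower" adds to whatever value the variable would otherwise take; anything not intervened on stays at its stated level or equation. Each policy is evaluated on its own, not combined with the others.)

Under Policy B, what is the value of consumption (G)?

-4803

Policy B (W + 51):
  W = 149 + 51 = 200
  B = 46
  M = 155 + 5·200 − 5·46 = 925
  G = -57 − 5·200 − 46 − 4·925 = -4803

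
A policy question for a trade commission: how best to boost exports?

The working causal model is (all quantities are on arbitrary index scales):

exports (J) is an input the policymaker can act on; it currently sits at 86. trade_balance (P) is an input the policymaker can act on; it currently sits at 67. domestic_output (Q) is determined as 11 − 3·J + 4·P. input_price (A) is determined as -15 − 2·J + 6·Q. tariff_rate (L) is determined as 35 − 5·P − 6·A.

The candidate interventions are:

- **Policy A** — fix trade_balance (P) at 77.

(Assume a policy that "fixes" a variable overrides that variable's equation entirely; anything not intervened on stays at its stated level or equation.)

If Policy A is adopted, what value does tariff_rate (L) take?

Policy A (P := 77):
  J = 86
  P = 77
  Q = 11 − 3·86 + 4·77 = 61
  A = -15 − 2·86 + 6·61 = 179
  L = 35 − 5·77 − 6·179 = -1424

-1424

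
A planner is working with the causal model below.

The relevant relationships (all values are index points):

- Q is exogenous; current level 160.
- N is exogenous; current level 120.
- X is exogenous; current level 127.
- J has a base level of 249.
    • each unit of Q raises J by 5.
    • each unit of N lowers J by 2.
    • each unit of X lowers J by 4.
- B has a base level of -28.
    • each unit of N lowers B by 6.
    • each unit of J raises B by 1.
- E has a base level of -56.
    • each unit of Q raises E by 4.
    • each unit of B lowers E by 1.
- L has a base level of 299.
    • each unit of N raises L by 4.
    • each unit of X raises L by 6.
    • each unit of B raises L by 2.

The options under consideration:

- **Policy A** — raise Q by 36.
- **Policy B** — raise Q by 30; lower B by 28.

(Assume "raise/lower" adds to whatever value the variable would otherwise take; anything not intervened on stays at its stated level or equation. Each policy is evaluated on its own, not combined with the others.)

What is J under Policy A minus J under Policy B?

30

Policy A (Q + 36):
  Q = 160 + 36 = 196
  N = 120
  X = 127
  J = 249 + 5·196 − 2·120 − 4·127 = 481
Policy B (Q + 30, B − 28):
  Q = 160 + 30 = 190
  N = 120
  X = 127
  J = 249 + 5·190 − 2·120 − 4·127 = 451
J: 481 − 451 = 30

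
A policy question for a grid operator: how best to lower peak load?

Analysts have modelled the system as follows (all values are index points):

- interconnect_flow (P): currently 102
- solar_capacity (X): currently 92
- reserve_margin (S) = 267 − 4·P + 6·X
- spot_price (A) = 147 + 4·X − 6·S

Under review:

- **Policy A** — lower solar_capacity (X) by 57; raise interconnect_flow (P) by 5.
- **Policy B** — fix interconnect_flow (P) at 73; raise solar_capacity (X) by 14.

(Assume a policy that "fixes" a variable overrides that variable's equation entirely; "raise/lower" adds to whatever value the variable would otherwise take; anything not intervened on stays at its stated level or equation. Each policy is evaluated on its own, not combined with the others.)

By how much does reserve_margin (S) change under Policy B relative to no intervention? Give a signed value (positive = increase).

Baseline:
  P = 102
  X = 92
  S = 267 − 4·102 + 6·92 = 411
Policy B (P := 73, X + 14):
  P = 73
  X = 92 + 14 = 106
  S = 267 − 4·73 + 6·106 = 611
Change in S: 611 − 411 = 200

200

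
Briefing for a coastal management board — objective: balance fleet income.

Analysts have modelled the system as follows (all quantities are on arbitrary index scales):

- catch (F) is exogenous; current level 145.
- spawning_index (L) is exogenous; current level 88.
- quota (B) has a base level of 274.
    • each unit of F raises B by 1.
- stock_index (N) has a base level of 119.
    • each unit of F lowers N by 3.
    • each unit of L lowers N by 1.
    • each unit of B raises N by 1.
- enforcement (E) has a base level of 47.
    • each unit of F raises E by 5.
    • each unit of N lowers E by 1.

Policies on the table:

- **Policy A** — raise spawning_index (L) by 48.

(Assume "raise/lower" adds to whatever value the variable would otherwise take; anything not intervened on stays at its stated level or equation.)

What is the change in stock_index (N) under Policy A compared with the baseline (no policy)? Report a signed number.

Baseline:
  F = 145
  L = 88
  B = 274 + 145 = 419
  N = 119 − 3·145 − 88 + 419 = 15
Policy A (L + 48):
  F = 145
  L = 88 + 48 = 136
  B = 274 + 145 = 419
  N = 119 − 3·145 − 136 + 419 = -33
Change in N: -33 − 15 = -48

-48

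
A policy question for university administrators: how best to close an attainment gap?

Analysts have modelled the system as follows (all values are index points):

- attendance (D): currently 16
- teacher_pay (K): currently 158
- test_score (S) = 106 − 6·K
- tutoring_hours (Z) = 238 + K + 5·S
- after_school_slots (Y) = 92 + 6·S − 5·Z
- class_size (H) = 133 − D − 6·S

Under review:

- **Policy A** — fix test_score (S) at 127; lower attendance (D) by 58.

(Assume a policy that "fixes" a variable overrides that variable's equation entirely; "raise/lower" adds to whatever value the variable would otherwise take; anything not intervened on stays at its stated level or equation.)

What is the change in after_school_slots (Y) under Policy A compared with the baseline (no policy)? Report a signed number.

Baseline:
  K = 158
  S = 106 − 6·158 = -842
  Z = 238 + 158 + 5·(-842) = -3814
  Y = 92 + 6·(-842) − 5·(-3814) = 14110
Policy A (S := 127, D − 58):
  K = 158
  S = 127
  Z = 238 + 158 + 5·127 = 1031
  Y = 92 + 6·127 − 5·1031 = -4301
Change in Y: -4301 − 14110 = -18411

-18411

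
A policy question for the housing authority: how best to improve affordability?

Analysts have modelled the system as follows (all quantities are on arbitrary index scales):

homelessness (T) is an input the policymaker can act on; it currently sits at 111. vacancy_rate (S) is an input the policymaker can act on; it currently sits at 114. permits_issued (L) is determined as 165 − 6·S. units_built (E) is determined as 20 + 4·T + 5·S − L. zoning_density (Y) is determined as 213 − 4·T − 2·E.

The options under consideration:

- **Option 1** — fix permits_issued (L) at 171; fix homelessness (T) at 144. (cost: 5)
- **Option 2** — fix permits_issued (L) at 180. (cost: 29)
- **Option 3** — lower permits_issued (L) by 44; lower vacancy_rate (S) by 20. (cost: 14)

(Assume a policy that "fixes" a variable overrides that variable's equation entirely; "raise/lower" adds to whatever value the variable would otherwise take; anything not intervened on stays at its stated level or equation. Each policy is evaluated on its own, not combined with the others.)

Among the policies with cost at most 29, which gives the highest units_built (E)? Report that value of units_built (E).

1377

Option 1 (L := 171, T := 144):
  T = 144
  S = 114
  L = 171
  E = 20 + 4·144 + 5·114 − 171 = 995
Option 2 (L := 180):
  T = 111
  S = 114
  L = 180
  E = 20 + 4·111 + 5·114 − 180 = 854
Option 3 (L − 44, S − 20):
  T = 111
  S = 114 − 20 = 94
  L = 165 − 6·94 (−44 from intervention) = -443
  E = 20 + 4·111 + 5·94 − (-443) = 1377
Comparing — Option 1: E=995, Option 2: E=854, Option 3: E=1377. Highest is 1377 (Option 3).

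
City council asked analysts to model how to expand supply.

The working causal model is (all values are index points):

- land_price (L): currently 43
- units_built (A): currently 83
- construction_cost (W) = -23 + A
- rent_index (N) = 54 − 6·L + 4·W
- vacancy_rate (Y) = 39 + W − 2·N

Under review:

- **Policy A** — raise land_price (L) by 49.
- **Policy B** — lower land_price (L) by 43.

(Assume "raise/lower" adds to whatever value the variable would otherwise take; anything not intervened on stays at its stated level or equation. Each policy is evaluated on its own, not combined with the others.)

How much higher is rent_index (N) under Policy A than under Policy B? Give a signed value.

Policy A (L + 49):
  L = 43 + 49 = 92
  A = 83
  W = -23 + 83 = 60
  N = 54 − 6·92 + 4·60 = -258
Policy B (L − 43):
  L = 43 − 43 = 0
  A = 83
  W = -23 + 83 = 60
  N = 54 − 6·0 + 4·60 = 294
N: -258 − 294 = -552

-552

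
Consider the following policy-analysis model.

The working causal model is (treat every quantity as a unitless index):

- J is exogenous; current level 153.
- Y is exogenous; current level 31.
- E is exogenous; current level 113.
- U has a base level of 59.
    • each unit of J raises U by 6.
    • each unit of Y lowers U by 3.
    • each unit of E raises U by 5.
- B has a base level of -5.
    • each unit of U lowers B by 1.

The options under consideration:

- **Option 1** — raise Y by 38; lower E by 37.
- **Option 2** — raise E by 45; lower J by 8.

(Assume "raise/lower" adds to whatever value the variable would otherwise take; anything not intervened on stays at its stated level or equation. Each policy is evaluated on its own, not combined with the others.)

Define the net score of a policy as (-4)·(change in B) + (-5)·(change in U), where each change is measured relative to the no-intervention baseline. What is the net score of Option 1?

Baseline:
  J = 153
  Y = 31
  E = 113
  U = 59 + 6·153 − 3·31 + 5·113 = 1449
  B = -5 − 1449 = -1454
Option 1 (Y + 38, E − 37):
  J = 153
  Y = 31 + 38 = 69
  E = 113 − 37 = 76
  U = 59 + 6·153 − 3·69 + 5·76 = 1150
  B = -5 − 1150 = -1155
ΔB = -1155 − (-1454) = 299; ΔU = 1150 − 1449 = -299
Score = (-4)·299 + (-5)·(-299) = 299

299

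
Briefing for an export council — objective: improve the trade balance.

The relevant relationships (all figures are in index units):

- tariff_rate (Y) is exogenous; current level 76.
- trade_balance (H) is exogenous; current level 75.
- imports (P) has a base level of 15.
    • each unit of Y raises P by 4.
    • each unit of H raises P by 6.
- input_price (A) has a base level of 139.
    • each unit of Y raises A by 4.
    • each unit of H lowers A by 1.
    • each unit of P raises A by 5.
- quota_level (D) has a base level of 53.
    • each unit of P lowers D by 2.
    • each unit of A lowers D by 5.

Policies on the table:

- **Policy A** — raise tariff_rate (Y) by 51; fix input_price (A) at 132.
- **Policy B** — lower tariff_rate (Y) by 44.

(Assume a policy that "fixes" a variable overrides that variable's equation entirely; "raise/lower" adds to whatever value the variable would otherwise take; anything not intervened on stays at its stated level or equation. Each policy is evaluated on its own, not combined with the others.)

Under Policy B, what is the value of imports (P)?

Policy B (Y − 44):
  Y = 76 − 44 = 32
  H = 75
  P = 15 + 4·32 + 6·75 = 593

593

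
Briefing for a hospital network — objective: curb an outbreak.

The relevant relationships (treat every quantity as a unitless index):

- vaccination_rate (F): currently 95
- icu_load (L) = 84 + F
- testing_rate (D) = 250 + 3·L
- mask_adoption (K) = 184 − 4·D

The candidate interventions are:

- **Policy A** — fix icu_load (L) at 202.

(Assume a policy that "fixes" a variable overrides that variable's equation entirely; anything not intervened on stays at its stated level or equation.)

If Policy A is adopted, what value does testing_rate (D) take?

Policy A (L := 202):
  F = 95
  L = 202
  D = 250 + 3·202 = 856

856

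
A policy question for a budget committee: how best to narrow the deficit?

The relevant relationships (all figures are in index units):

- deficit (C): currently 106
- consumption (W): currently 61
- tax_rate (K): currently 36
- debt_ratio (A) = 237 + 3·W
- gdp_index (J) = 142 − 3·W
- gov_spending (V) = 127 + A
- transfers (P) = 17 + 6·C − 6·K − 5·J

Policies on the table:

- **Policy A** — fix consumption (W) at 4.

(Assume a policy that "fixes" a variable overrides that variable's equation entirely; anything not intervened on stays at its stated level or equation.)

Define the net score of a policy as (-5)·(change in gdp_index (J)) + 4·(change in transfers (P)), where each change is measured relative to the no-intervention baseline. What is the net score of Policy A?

-4275

Baseline:
  C = 106
  W = 61
  K = 36
  J = 142 − 3·61 = -41
  P = 17 + 6·106 − 6·36 − 5·(-41) = 642
Policy A (W := 4):
  C = 106
  W = 4
  K = 36
  J = 142 − 3·4 = 130
  P = 17 + 6·106 − 6·36 − 5·130 = -213
ΔJ = 130 − (-41) = 171; ΔP = -213 − 642 = -855
Score = (-5)·171 + 4·(-855) = -4275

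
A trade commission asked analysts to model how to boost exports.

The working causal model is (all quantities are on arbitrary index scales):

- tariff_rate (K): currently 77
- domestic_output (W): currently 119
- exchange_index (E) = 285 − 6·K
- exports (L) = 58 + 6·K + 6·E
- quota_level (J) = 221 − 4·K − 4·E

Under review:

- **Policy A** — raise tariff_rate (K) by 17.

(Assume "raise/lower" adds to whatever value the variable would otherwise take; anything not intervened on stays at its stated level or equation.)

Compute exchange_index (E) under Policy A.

-279

Policy A (K + 17):
  K = 77 + 17 = 94
  E = 285 − 6·94 = -279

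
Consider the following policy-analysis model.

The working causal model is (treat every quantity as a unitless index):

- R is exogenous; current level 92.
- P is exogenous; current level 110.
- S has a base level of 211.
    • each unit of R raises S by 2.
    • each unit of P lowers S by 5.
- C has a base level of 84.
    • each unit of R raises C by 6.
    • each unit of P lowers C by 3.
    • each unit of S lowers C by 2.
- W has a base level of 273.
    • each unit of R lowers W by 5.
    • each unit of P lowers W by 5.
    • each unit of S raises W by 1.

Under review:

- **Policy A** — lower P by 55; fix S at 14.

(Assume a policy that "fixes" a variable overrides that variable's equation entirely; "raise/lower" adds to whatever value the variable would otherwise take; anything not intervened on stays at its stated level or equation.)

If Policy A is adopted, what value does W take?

Policy A (P − 55, S := 14):
  R = 92
  P = 110 − 55 = 55
  S = 14
  W = 273 − 5·92 − 5·55 + 14 = -448

-448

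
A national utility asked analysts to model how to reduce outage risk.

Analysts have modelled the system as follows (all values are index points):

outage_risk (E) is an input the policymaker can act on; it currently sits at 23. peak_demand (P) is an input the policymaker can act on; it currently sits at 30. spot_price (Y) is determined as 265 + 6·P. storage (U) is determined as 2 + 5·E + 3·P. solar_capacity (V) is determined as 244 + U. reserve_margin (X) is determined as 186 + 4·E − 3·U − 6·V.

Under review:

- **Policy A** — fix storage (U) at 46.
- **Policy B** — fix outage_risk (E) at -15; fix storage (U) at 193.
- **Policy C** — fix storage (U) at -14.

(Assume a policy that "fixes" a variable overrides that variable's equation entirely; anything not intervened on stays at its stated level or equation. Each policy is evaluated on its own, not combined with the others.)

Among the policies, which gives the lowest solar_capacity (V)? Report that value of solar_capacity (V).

Policy A (U := 46):
  E = 23
  P = 30
  U = 46
  V = 244 + 46 = 290
Policy B (E := -15, U := 193):
  E = -15
  P = 30
  U = 193
  V = 244 + 193 = 437
Policy C (U := -14):
  E = 23
  P = 30
  U = -14
  V = 244 + (-14) = 230
Comparing — Policy A: V=290, Policy B: V=437, Policy C: V=230. Lowest is 230 (Policy C).

230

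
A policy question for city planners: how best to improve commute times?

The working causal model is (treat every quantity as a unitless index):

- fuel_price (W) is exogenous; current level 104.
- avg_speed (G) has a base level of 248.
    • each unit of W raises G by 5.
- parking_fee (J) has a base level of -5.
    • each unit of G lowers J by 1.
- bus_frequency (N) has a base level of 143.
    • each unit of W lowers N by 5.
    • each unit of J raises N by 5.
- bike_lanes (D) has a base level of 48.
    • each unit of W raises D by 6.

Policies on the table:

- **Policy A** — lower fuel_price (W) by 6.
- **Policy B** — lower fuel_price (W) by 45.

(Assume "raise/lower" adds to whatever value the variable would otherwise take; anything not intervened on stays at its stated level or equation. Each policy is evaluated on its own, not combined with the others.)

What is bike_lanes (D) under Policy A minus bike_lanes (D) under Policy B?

234

Policy A (W − 6):
  W = 104 − 6 = 98
  D = 48 + 6·98 = 636
Policy B (W − 45):
  W = 104 − 45 = 59
  D = 48 + 6·59 = 402
D: 636 − 402 = 234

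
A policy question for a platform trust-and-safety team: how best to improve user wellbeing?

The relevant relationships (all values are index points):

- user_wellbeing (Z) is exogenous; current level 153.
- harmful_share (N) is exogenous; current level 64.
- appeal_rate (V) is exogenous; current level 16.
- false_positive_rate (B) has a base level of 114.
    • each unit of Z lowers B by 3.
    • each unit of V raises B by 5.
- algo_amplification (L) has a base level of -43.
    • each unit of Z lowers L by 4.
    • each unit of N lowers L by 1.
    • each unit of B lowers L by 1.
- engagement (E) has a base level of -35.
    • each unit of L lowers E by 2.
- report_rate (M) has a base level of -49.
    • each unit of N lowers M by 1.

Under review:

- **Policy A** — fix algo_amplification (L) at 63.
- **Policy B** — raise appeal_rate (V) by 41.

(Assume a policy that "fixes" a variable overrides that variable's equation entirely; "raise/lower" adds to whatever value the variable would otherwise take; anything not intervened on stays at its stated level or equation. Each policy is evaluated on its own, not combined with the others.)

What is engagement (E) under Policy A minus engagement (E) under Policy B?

-1444

Policy A (L := 63):
  Z = 153
  N = 64
  V = 16
  B = 114 − 3·153 + 5·16 = -265
  L = 63
  E = -35 − 2·63 = -161
Policy B (V + 41):
  Z = 153
  N = 64
  V = 16 + 41 = 57
  B = 114 − 3·153 + 5·57 = -60
  L = -43 − 4·153 − 64 − (-60) = -659
  E = -35 − 2·(-659) = 1283
E: -161 − 1283 = -1444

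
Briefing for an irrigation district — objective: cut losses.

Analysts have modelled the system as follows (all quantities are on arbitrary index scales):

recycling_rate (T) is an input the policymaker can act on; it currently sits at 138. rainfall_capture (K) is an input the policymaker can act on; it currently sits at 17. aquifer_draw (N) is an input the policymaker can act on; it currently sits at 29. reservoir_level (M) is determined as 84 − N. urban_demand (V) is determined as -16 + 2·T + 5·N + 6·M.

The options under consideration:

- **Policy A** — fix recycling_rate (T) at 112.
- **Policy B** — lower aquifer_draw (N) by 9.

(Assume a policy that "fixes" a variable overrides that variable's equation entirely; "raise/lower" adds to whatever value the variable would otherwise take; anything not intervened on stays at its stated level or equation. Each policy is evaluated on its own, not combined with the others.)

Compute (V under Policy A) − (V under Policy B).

-61

Policy A (T := 112):
  T = 112
  N = 29
  M = 84 − 29 = 55
  V = -16 + 2·112 + 5·29 + 6·55 = 683
Policy B (N − 9):
  T = 138
  N = 29 − 9 = 20
  M = 84 − 20 = 64
  V = -16 + 2·138 + 5·20 + 6·64 = 744
V: 683 − 744 = -61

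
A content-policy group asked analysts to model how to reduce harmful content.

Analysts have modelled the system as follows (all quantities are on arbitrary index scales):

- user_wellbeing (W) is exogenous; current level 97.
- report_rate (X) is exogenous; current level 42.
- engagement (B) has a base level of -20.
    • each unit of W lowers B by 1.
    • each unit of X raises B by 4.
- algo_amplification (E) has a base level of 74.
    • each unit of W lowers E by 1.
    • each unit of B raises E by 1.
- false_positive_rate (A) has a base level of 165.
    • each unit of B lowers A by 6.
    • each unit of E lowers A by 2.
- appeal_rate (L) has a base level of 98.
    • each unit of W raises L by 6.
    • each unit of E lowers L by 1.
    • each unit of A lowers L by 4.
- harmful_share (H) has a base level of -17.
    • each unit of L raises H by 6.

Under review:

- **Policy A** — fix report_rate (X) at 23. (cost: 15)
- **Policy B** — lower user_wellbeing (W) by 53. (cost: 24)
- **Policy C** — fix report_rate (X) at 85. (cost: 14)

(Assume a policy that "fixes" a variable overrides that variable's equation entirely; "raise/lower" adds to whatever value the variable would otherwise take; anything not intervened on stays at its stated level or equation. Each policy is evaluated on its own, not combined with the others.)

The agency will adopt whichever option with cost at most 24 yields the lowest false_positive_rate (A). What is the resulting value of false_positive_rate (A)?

Policy A (X := 23):
  W = 97
  X = 23
  B = -20 − 97 + 4·23 = -25
  E = 74 − 97 + (-25) = -48
  A = 165 − 6·(-25) − 2·(-48) = 411
Policy B (W − 53):
  W = 97 − 53 = 44
  X = 42
  B = -20 − 44 + 4·42 = 104
  E = 74 − 44 + 104 = 134
  A = 165 − 6·104 − 2·134 = -727
Policy C (X := 85):
  W = 97
  X = 85
  B = -20 − 97 + 4·85 = 223
  E = 74 − 97 + 223 = 200
  A = 165 − 6·223 − 2·200 = -1573
Comparing — Policy A: A=411, Policy B: A=-727, Policy C: A=-1573. Lowest is -1573 (Policy C).

-1573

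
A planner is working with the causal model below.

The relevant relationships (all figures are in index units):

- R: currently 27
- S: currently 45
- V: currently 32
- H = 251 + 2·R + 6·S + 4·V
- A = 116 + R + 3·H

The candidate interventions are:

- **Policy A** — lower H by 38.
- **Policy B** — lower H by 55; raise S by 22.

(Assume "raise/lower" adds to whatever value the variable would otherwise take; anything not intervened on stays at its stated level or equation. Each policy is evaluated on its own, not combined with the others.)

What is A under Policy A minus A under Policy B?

-345

Policy A (H − 38):
  R = 27
  S = 45
  V = 32
  H = 251 + 2·27 + 6·45 + 4·32 (−38 from intervention) = 665
  A = 116 + 27 + 3·665 = 2138
Policy B (H − 55, S + 22):
  R = 27
  S = 45 + 22 = 67
  V = 32
  H = 251 + 2·27 + 6·67 + 4·32 (−55 from intervention) = 780
  A = 116 + 27 + 3·780 = 2483
A: 2138 − 2483 = -345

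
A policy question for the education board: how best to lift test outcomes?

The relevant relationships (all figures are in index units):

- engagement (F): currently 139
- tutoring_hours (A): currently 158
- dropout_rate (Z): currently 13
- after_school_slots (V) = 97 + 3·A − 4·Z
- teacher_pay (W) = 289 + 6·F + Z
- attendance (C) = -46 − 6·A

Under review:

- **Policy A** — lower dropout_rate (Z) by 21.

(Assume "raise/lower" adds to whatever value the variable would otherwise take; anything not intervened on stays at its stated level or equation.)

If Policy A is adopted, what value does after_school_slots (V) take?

Policy A (Z − 21):
  A = 158
  Z = 13 − 21 = -8
  V = 97 + 3·158 − 4·(-8) = 603

603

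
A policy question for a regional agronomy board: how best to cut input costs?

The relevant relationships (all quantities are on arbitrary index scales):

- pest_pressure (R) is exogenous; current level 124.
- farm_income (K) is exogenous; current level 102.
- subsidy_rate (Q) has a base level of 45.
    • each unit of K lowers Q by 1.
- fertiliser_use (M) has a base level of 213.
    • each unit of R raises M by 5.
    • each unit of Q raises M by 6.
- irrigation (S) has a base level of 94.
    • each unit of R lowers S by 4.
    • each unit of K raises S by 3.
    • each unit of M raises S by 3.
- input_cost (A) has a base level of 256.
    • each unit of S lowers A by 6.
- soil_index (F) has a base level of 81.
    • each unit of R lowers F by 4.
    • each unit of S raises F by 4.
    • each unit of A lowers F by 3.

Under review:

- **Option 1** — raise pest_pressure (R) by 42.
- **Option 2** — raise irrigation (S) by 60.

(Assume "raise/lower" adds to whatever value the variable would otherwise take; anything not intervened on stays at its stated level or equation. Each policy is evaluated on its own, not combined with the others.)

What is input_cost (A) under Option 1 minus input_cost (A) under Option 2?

Option 1 (R + 42):
  R = 124 + 42 = 166
  K = 102
  Q = 45 − 102 = -57
  M = 213 + 5·166 + 6·(-57) = 701
  S = 94 − 4·166 + 3·102 + 3·701 = 1839
  A = 256 − 6·1839 = -10778
Option 2 (S + 60):
  R = 124
  K = 102
  Q = 45 − 102 = -57
  M = 213 + 5·124 + 6·(-57) = 491
  S = 94 − 4·124 + 3·102 + 3·491 (+60 from intervention) = 1437
  A = 256 − 6·1437 = -8366
A: -10778 − (-8366) = -2412

-2412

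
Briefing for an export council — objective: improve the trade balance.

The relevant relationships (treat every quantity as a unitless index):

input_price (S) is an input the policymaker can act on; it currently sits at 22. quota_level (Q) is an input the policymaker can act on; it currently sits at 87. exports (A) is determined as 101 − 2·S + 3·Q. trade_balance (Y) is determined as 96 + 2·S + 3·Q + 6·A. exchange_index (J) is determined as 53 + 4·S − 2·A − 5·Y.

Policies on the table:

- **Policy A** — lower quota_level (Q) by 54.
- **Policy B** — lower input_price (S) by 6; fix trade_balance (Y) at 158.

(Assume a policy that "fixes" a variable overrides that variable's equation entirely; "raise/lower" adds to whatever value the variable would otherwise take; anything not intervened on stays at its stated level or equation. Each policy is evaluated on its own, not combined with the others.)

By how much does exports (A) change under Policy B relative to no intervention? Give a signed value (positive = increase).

Baseline:
  S = 22
  Q = 87
  A = 101 − 2·22 + 3·87 = 318
Policy B (S − 6, Y := 158):
  S = 22 − 6 = 16
  Q = 87
  A = 101 − 2·16 + 3·87 = 330
Change in A: 330 − 318 = 12

12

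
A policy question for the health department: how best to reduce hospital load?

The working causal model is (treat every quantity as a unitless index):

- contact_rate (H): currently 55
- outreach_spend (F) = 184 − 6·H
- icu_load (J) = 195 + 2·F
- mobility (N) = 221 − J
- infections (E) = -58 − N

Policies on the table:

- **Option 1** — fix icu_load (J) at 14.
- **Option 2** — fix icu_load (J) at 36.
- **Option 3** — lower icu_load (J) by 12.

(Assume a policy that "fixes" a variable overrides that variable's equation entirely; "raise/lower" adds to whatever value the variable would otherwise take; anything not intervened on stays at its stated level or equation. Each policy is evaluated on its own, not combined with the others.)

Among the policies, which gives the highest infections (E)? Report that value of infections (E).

-243

Option 1 (J := 14):
  H = 55
  F = 184 − 6·55 = -146
  J = 14
  N = 221 − 14 = 207
  E = -58 − 207 = -265
Option 2 (J := 36):
  H = 55
  F = 184 − 6·55 = -146
  J = 36
  N = 221 − 36 = 185
  E = -58 − 185 = -243
Option 3 (J − 12):
  H = 55
  F = 184 − 6·55 = -146
  J = 195 + 2·(-146) (−12 from intervention) = -109
  N = 221 − (-109) = 330
  E = -58 − 330 = -388
Comparing — Option 1: E=-265, Option 2: E=-243, Option 3: E=-388. Highest is -243 (Option 2).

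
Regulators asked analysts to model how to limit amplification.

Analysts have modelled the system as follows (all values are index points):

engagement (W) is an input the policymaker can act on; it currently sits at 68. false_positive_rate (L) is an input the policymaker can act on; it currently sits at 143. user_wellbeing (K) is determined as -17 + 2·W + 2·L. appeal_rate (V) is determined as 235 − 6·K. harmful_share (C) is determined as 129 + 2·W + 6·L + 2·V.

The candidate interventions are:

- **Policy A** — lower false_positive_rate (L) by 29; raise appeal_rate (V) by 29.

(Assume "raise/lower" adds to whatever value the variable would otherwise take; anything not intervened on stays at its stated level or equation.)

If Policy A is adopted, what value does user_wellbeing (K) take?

Policy A (L − 29, V + 29):
  W = 68
  L = 143 − 29 = 114
  K = -17 + 2·68 + 2·114 = 347

347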